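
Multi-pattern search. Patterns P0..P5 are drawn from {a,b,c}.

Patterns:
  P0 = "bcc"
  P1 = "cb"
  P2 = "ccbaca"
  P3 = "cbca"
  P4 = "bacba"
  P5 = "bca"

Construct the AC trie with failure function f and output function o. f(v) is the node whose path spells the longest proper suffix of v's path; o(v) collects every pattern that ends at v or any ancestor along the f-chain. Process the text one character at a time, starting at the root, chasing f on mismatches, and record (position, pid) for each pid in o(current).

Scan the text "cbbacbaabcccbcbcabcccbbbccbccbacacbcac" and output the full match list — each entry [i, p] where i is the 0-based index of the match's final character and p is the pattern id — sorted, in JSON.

Build:
Trie (insert patterns):
  n0 'ε': b→1 c→4
  n1 'b': a→13 c→2
  n2 'bc': a→17 c→3
  n3 'bcc': ·  [P0 ends]
  n4 'c': b→5 c→6
  n5 'cb': c→11  [P1 ends]
  n6 'cc': b→7
  n7 'ccb': a→8
  n8 'ccba': c→9
  n9 'ccbac': a→10
  n10 'ccbaca': ·  [P2 ends]
  n11 'cbc': a→12
  n12 'cbca': ·  [P3 ends]
  n13 'ba': c→14
  n14 'bac': b→15
  n15 'bacb': a→16
  n16 'bacba': ·  [P4 ends]
  n17 'bca': ·  [P5 ends]

BFS fail/out derivation:
  n1('b'): parent n0 fail=0; on 'b' 0 → fail=0;  out ∅∪∅=∅
  n4('c'): parent n0 fail=0; on 'c' 0 → fail=0;  out ∅∪∅=∅
  n2('bc'): parent n1 fail=0; on 'c' 0 → fail=4;  out ∅∪∅=∅
  n5('cb'): parent n4 fail=0; on 'b' 0 → fail=1;  out {1}∪∅={1}
  n6('cc'): parent n4 fail=0; on 'c' 0 → fail=4;  out ∅∪∅=∅
  n13('ba'): parent n1 fail=0; on 'a' 0 → fail=0;  out ∅∪∅=∅
  n3('bcc'): parent n2 fail=4; on 'c' 4 → fail=6;  out {0}∪∅={0}
  n7('ccb'): parent n6 fail=4; on 'b' 4 → fail=5;  out ∅∪{1}={1}
  n11('cbc'): parent n5 fail=1; on 'c' 1 → fail=2;  out ∅∪∅=∅
  n14('bac'): parent n13 fail=0; on 'c' 0 → fail=4;  out ∅∪∅=∅
  n17('bca'): parent n2 fail=4; on 'a' 4→0 → fail=0;  out {5}∪∅={5}
  n8('ccba'): parent n7 fail=5; on 'a' 5→1 → fail=13;  out ∅∪∅=∅
  n12('cbca'): parent n11 fail=2; on 'a' 2 → fail=17;  out {3}∪{5}={3,5}
  n15('bacb'): parent n14 fail=4; on 'b' 4 → fail=5;  out ∅∪{1}={1}
  n9('ccbac'): parent n8 fail=13; on 'c' 13 → fail=14;  out ∅∪∅=∅
  n16('bacba'): parent n15 fail=5; on 'a' 5→1 → fail=13;  out {4}∪∅={4}
  n10('ccbaca'): parent n9 fail=14; on 'a' 14→4→0 → fail=0;  out {2}∪∅={2}

Scan:
pos 0 'c': at 4
pos 1 'b': at 5  → match P1@[0:1]
pos 2 'b': at 1 ·f
pos 3 'a': at 13
pos 4 'c': at 14
pos 5 'b': at 15  → match P1@[4:5]
pos 6 'a': at 16  → match P4@[2:6]
pos 7 'a': at 0 ·f
pos 8 'b': at 1
pos 9 'c': at 2
pos 10 'c': at 3  → match P0@[8:10]
pos 11 'c': at 6 ·f
pos 12 'b': at 7  → match P1@[11:12]
pos 13 'c': at 11 ·f
pos 14 'b': at 5 ·f  → match P1@[13:14]
pos 15 'c': at 11
pos 16 'a': at 12  → match P3@[13:16],P5@[14:16]
pos 17 'b': at 1 ·f
pos 18 'c': at 2
pos 19 'c': at 3  → match P0@[17:19]
pos 20 'c': at 6 ·f
pos 21 'b': at 7  → match P1@[20:21]
pos 22 'b': at 1 ·f
pos 23 'b': at 1 ·f
pos 24 'c': at 2
pos 25 'c': at 3  → match P0@[23:25]
pos 26 'b': at 7 ·f  → match P1@[25:26]
pos 27 'c': at 11 ·f
pos 28 'c': at 3 ·f  → match P0@[26:28]
pos 29 'b': at 7 ·f  → match P1@[28:29]
pos 30 'a': at 8
pos 31 'c': at 9
pos 32 'a': at 10  → match P2@[27:32]
pos 33 'c': at 4 ·f
pos 34 'b': at 5  → match P1@[33:34]
pos 35 'c': at 11
pos 36 'a': at 12  → match P3@[33:36],P5@[34:36]
pos 37 'c': at 4 ·f

All matches (sorted): [[1,1],[5,1],[6,4],[10,0],[12,1],[14,1],[16,3],[16,5],[19,0],[21,1],[25,0],[26,1],[28,0],[29,1],[32,2],[34,1],[36,3],[36,5]]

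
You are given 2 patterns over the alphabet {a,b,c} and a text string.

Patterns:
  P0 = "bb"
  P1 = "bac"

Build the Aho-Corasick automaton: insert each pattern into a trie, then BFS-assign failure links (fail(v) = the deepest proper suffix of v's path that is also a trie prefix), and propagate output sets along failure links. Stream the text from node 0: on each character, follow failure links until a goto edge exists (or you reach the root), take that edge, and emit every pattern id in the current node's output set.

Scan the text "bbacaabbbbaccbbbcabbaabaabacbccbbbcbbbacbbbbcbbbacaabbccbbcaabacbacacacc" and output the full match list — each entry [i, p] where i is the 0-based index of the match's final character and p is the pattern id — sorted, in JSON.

Construct AC machine:
Trie nodes:
  0='ε' goto b→1
  1='b' goto a→3 b→2
  2='bb' goto ·  [P0 ends]
  3='ba' goto c→4
  4='bac' goto ·  [P1 ends]

BFS fail/out derivation:
  n1('b'): parent n0 fail=0; on 'b' 0 → fail=0;  out ∅∪∅=∅
  n2('bb'): parent n1 fail=0; on 'b' 0 → fail=1;  out {0}∪∅={0}
  n3('ba'): parent n1 fail=0; on 'a' 0 → fail=0;  out ∅∪∅=∅
  n4('bac'): parent n3 fail=0; on 'c' 0 → fail=0;  out {1}∪∅={1}

Text stream:
i=0 'b': node 0→1
i=1 'b': node 1→2  emit P0@[0:1]
i=2 'a': node 2→3 ·f
i=3 'c': node 3→4  emit P1@[1:3]
i=4 'a': node 4→0 ·f
i=5 'a': node 0→0
i=6 'b': node 0→1
i=7 'b': node 1→2  emit P0@[6:7]
i=8 'b': node 2→2 ·f  emit P0@[7:8]
i=9 'b': node 2→2 ·f  emit P0@[8:9]
i=10 'a': node 2→3 ·f
i=11 'c': node 3→4  emit P1@[9:11]
i=12 'c': node 4→0 ·f
i=13 'b': node 0→1
i=14 'b': node 1→2  emit P0@[13:14]
i=15 'b': node 2→2 ·f  emit P0@[14:15]
i=16 'c': node 2→0 ·f
i=17 'a': node 0→0
i=18 'b': node 0→1
i=19 'b': node 1→2  emit P0@[18:19]
i=20 'a': node 2→3 ·f
i=21 'a': node 3→0 ·f
i=22 'b': node 0→1
i=23 'a': node 1→3
i=24 'a': node 3→0 ·f
i=25 'b': node 0→1
i=26 'a': node 1→3
i=27 'c': node 3→4  emit P1@[25:27]
i=28 'b': node 4→1 ·f
i=29 'c': node 1→0 ·f
i=30 'c': node 0→0
i=31 'b': node 0→1
i=32 'b': node 1→2  emit P0@[31:32]
i=33 'b': node 2→2 ·f  emit P0@[32:33]
i=34 'c': node 2→0 ·f
i=35 'b': node 0→1
i=36 'b': node 1→2  emit P0@[35:36]
i=37 'b': node 2→2 ·f  emit P0@[36:37]
i=38 'a': node 2→3 ·f
i=39 'c': node 3→4  emit P1@[37:39]
i=40 'b': node 4→1 ·f
i=41 'b': node 1→2  emit P0@[40:41]
i=42 'b': node 2→2 ·f  emit P0@[41:42]
i=43 'b': node 2→2 ·f  emit P0@[42:43]
i=44 'c': node 2→0 ·f
i=45 'b': node 0→1
i=46 'b': node 1→2  emit P0@[45:46]
i=47 'b': node 2→2 ·f  emit P0@[46:47]
i=48 'a': node 2→3 ·f
i=49 'c': node 3→4  emit P1@[47:49]
i=50 'a': node 4→0 ·f
i=51 'a': node 0→0
i=52 'b': node 0→1
i=53 'b': node 1→2  emit P0@[52:53]
i=54 'c': node 2→0 ·f
i=55 'c': node 0→0
i=56 'b': node 0→1
i=57 'b': node 1→2  emit P0@[56:57]
i=58 'c': node 2→0 ·f
i=59 'a': node 0→0
i=60 'a': node 0→0
i=61 'b': node 0→1
i=62 'a': node 1→3
i=63 'c': node 3→4  emit P1@[61:63]
i=64 'b': node 4→1 ·f
i=65 'a': node 1→3
i=66 'c': node 3→4  emit P1@[64:66]
i=67 'a': node 4→0 ·f
i=68 'c': node 0→0
i=69 'a': node 0→0
i=70 'c': node 0→0
i=71 'c': node 0→0

All matches (sorted): [[1,0],[3,1],[7,0],[8,0],[9,0],[11,1],[14,0],[15,0],[19,0],[27,1],[32,0],[33,0],[36,0],[37,0],[39,1],[41,0],[42,0],[43,0],[46,0],[47,0],[49,1],[53,0],[57,0],[63,1],[66,1]]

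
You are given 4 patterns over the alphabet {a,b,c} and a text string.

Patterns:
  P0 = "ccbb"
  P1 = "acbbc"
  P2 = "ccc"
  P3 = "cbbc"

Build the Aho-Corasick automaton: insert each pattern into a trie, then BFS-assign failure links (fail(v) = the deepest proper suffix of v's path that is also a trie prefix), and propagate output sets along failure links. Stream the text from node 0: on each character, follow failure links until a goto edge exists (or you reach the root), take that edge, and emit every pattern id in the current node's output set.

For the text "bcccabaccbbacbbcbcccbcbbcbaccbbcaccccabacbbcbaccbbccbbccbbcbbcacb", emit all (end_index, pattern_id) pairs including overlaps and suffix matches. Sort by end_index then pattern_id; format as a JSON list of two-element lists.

Construct AC machine:
Trie (insert patterns):
  0='ε' goto a→5 c→1
  1='c' goto b→11 c→2
  2='cc' goto b→3 c→10
  3='ccb' goto b→4
  4='ccbb' goto ·  [P0 ends]
  5='a' goto c→6
  6='ac' goto b→7
  7='acb' goto b→8
  8='acbb' goto c→9
  9='acbbc' goto ·  [P1 ends]
  10='ccc' goto ·  [P2 ends]
  11='cb' goto b→12
  12='cbb' goto c→13
  13='cbbc' goto ·  [P3 ends]

Failure links (BFS by depth):
  fail(1) 'c': from fail(0)=0 chase 'c': 0 ⇒ 0;  out=∅∪out(0)=∅
  fail(5) 'a': from fail(0)=0 chase 'a': 0 ⇒ 0;  out=∅∪out(0)=∅
  fail(2) 'cc': from fail(1)=0 chase 'c': 0 ⇒ 1;  out=∅∪out(1)=∅
  fail(6) 'ac': from fail(5)=0 chase 'c': 0 ⇒ 1;  out=∅∪out(1)=∅
  fail(11) 'cb': from fail(1)=0 chase 'b': 0 ⇒ 0;  out=∅∪out(0)=∅
  fail(3) 'ccb': from fail(2)=1 chase 'b': 1 ⇒ 11;  out=∅∪out(11)=∅
  fail(7) 'acb': from fail(6)=1 chase 'b': 1 ⇒ 11;  out=∅∪out(11)=∅
  fail(10) 'ccc': from fail(2)=1 chase 'c': 1 ⇒ 2;  out={2}∪out(2)={2}
  fail(12) 'cbb': from fail(11)=0 chase 'b': 0 ⇒ 0;  out=∅∪out(0)=∅
  fail(4) 'ccbb': from fail(3)=11 chase 'b': 11 ⇒ 12;  out={0}∪out(12)={0}
  fail(8) 'acbb': from fail(7)=11 chase 'b': 11 ⇒ 12;  out=∅∪out(12)=∅
  fail(13) 'cbbc': from fail(12)=0 chase 'c': 0 ⇒ 1;  out={3}∪out(1)={3}
  fail(9) 'acbbc': from fail(8)=12 chase 'c': 12 ⇒ 13;  out={1}∪out(13)={1,3}

Run:
[0] read 'b'  n0⇒n0
[1] read 'c'  n0⇒n1
[2] read 'c'  n1⇒n2
[3] read 'c'  n2⇒n10  ** P2@[1:3]
[4] read 'a'  n10⇒n5 (via fail)
[5] read 'b'  n5⇒n0 (via fail)
[6] read 'a'  n0⇒n5
[7] read 'c'  n5⇒n6
[8] read 'c'  n6⇒n2 (via fail)
[9] read 'b'  n2⇒n3
[10] read 'b'  n3⇒n4  ** P0@[7:10]
[11] read 'a'  n4⇒n5 (via fail)
[12] read 'c'  n5⇒n6
[13] read 'b'  n6⇒n7
[14] read 'b'  n7⇒n8
[15] read 'c'  n8⇒n9  ** P1@[11:15],P3@[12:15]
[16] read 'b'  n9⇒n11 (via fail)
[17] read 'c'  n11⇒n1 (via fail)
[18] read 'c'  n1⇒n2
[19] read 'c'  n2⇒n10  ** P2@[17:19]
[20] read 'b'  n10⇒n3 (via fail)
[21] read 'c'  n3⇒n1 (via fail)
[22] read 'b'  n1⇒n11
[23] read 'b'  n11⇒n12
[24] read 'c'  n12⇒n13  ** P3@[21:24]
[25] read 'b'  n13⇒n11 (via fail)
[26] read 'a'  n11⇒n5 (via fail)
[27] read 'c'  n5⇒n6
[28] read 'c'  n6⇒n2 (via fail)
[29] read 'b'  n2⇒n3
[30] read 'b'  n3⇒n4  ** P0@[27:30]
[31] read 'c'  n4⇒n13 (via fail)  ** P3@[28:31]
[32] read 'a'  n13⇒n5 (via fail)
[33] read 'c'  n5⇒n6
[34] read 'c'  n6⇒n2 (via fail)
[35] read 'c'  n2⇒n10  ** P2@[33:35]
[36] read 'c'  n10⇒n10 (via fail)  ** P2@[34:36]
[37] read 'a'  n10⇒n5 (via fail)
[38] read 'b'  n5⇒n0 (via fail)
[39] read 'a'  n0⇒n5
[40] read 'c'  n5⇒n6
[41] read 'b'  n6⇒n7
[42] read 'b'  n7⇒n8
[43] read 'c'  n8⇒n9  ** P1@[39:43],P3@[40:43]
[44] read 'b'  n9⇒n11 (via fail)
[45] read 'a'  n11⇒n5 (via fail)
[46] read 'c'  n5⇒n6
[47] read 'c'  n6⇒n2 (via fail)
[48] read 'b'  n2⇒n3
[49] read 'b'  n3⇒n4  ** P0@[46:49]
[50] read 'c'  n4⇒n13 (via fail)  ** P3@[47:50]
[51] read 'c'  n13⇒n2 (via fail)
[52] read 'b'  n2⇒n3
[53] read 'b'  n3⇒n4  ** P0@[50:53]
[54] read 'c'  n4⇒n13 (via fail)  ** P3@[51:54]
[55] read 'c'  n13⇒n2 (via fail)
[56] read 'b'  n2⇒n3
[57] read 'b'  n3⇒n4  ** P0@[54:57]
[58] read 'c'  n4⇒n13 (via fail)  ** P3@[55:58]
[59] read 'b'  n13⇒n11 (via fail)
[60] read 'b'  n11⇒n12
[61] read 'c'  n12⇒n13  ** P3@[58:61]
[62] read 'a'  n13⇒n5 (via fail)
[63] read 'c'  n5⇒n6
[64] read 'b'  n6⇒n7

Result: [[3,2],[10,0],[15,1],[15,3],[19,2],[24,3],[30,0],[31,3],[35,2],[36,2],[43,1],[43,3],[49,0],[50,3],[53,0],[54,3],[57,0],[58,3],[61,3]]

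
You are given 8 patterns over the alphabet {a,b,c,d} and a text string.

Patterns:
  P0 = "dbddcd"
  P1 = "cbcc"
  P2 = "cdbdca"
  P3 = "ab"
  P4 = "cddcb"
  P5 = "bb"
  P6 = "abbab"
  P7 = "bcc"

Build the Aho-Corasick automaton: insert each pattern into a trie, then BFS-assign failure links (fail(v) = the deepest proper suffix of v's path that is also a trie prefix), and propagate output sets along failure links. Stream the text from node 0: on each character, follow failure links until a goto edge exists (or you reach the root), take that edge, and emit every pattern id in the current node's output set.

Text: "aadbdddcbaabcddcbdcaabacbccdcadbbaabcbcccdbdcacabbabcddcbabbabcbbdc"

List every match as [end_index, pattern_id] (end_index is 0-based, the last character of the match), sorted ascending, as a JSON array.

Construct AC machine:
Trie (insert patterns):
  n0 'ε': a→16 b→21 c→7 d→1
  n1 'd': b→2
  n2 'db': d→3
  n3 'dbd': d→4
  n4 'dbdd': c→5
  n5 'dbddc': d→6
  n6 'dbddcd': ·  [P0 ends]
  n7 'c': b→8 d→11
  n8 'cb': c→9
  n9 'cbc': c→10
  n10 'cbcc': ·  [P1 ends]
  n11 'cd': b→12 d→18
  n12 'cdb': d→13
  n13 'cdbd': c→14
  n14 'cdbdc': a→15
  n15 'cdbdca': ·  [P2 ends]
  n16 'a': b→17
  n17 'ab': b→23  [P3 ends]
  n18 'cdd': c→19
  n19 'cddc': b→20
  n20 'cddcb': ·  [P4 ends]
  n21 'b': b→22 c→26
  n22 'bb': ·  [P5 ends]
  n23 'abb': a→24
  n24 'abba': b→25
  n25 'abbab': ·  [P6 ends]
  n26 'bc': c→27
  n27 'bcc': ·  [P7 ends]

Failure links (BFS by depth):
  n1('d'): parent n0 fail=0; on 'd' 0 → fail=0;  out ∅∪∅=∅
  n7('c'): parent n0 fail=0; on 'c' 0 → fail=0;  out ∅∪∅=∅
  n16('a'): parent n0 fail=0; on 'a' 0 → fail=0;  out ∅∪∅=∅
  n21('b'): parent n0 fail=0; on 'b' 0 → fail=0;  out ∅∪∅=∅
  n2('db'): parent n1 fail=0; on 'b' 0 → fail=21;  out ∅∪∅=∅
  n8('cb'): parent n7 fail=0; on 'b' 0 → fail=21;  out ∅∪∅=∅
  n11('cd'): parent n7 fail=0; on 'd' 0 → fail=1;  out ∅∪∅=∅
  n17('ab'): parent n16 fail=0; on 'b' 0 → fail=21;  out {3}∪∅={3}
  n22('bb'): parent n21 fail=0; on 'b' 0 → fail=21;  out {5}∪∅={5}
  n26('bc'): parent n21 fail=0; on 'c' 0 → fail=7;  out ∅∪∅=∅
  n3('dbd'): parent n2 fail=21; on 'd' 21→0 → fail=1;  out ∅∪∅=∅
  n9('cbc'): parent n8 fail=21; on 'c' 21 → fail=26;  out ∅∪∅=∅
  n12('cdb'): parent n11 fail=1; on 'b' 1 → fail=2;  out ∅∪∅=∅
  n18('cdd'): parent n11 fail=1; on 'd' 1→0 → fail=1;  out ∅∪∅=∅
  n23('abb'): parent n17 fail=21; on 'b' 21 → fail=22;  out ∅∪{5}={5}
  n27('bcc'): parent n26 fail=7; on 'c' 7→0 → fail=7;  out {7}∪∅={7}
  n4('dbdd'): parent n3 fail=1; on 'd' 1→0 → fail=1;  out ∅∪∅=∅
  n10('cbcc'): parent n9 fail=26; on 'c' 26 → fail=27;  out {1}∪{7}={1,7}
  n13('cdbd'): parent n12 fail=2; on 'd' 2 → fail=3;  out ∅∪∅=∅
  n19('cddc'): parent n18 fail=1; on 'c' 1→0 → fail=7;  out ∅∪∅=∅
  n24('abba'): parent n23 fail=22; on 'a' 22→21→0 → fail=16;  out ∅∪∅=∅
  n5('dbddc'): parent n4 fail=1; on 'c' 1→0 → fail=7;  out ∅∪∅=∅
  n14('cdbdc'): parent n13 fail=3; on 'c' 3→1→0 → fail=7;  out ∅∪∅=∅
  n20('cddcb'): parent n19 fail=7; on 'b' 7 → fail=8;  out {4}∪∅={4}
  n25('abbab'): parent n24 fail=16; on 'b' 16 → fail=17;  out {6}∪{3}={3,6}
  n6('dbddcd'): parent n5 fail=7; on 'd' 7 → fail=11;  out {0}∪∅={0}
  n15('cdbdca'): parent n14 fail=7; on 'a' 7→0 → fail=16;  out {2}∪∅={2}

Scan:
i=0 'a': node 0→16
i=1 'a': node 16→16 ·f
i=2 'd': node 16→1 ·f
i=3 'b': node 1→2
i=4 'd': node 2→3
i=5 'd': node 3→4
i=6 'd': node 4→1 ·f
i=7 'c': node 1→7 ·f
i=8 'b': node 7→8
i=9 'a': node 8→16 ·f
i=10 'a': node 16→16 ·f
i=11 'b': node 16→17  → match P3@[10:11]
i=12 'c': node 17→26 ·f
i=13 'd': node 26→11 ·f
i=14 'd': node 11→18
i=15 'c': node 18→19
i=16 'b': node 19→20  → match P4@[12:16]
i=17 'd': node 20→1 ·f
i=18 'c': node 1→7 ·f
i=19 'a': node 7→16 ·f
i=20 'a': node 16→16 ·f
i=21 'b': node 16→17  → match P3@[20:21]
i=22 'a': node 17→16 ·f
i=23 'c': node 16→7 ·f
i=24 'b': node 7→8
i=25 'c': node 8→9
i=26 'c': node 9→10  → match P1@[23:26],P7@[24:26]
i=27 'd': node 10→11 ·f
i=28 'c': node 11→7 ·f
i=29 'a': node 7→16 ·f
i=30 'd': node 16→1 ·f
i=31 'b': node 1→2
i=32 'b': node 2→22 ·f  → match P5@[31:32]
i=33 'a': node 22→16 ·f
i=34 'a': node 16→16 ·f
i=35 'b': node 16→17  → match P3@[34:35]
i=36 'c': node 17→26 ·f
i=37 'b': node 26→8 ·f
i=38 'c': node 8→9
i=39 'c': node 9→10  → match P1@[36:39],P7@[37:39]
i=40 'c': node 10→7 ·f
i=41 'd': node 7→11
i=42 'b': node 11→12
i=43 'd': node 12→13
i=44 'c': node 13→14
i=45 'a': node 14→15  → match P2@[40:45]
i=46 'c': node 15→7 ·f
i=47 'a': node 7→16 ·f
i=48 'b': node 16→17  → match P3@[47:48]
i=49 'b': node 17→23  → match P5@[48:49]
i=50 'a': node 23→24
i=51 'b': node 24→25  → match P3@[50:51],P6@[47:51]
i=52 'c': node 25→26 ·f
i=53 'd': node 26→11 ·f
i=54 'd': node 11→18
i=55 'c': node 18→19
i=56 'b': node 19→20  → match P4@[52:56]
i=57 'a': node 20→16 ·f
i=58 'b': node 16→17  → match P3@[57:58]
i=59 'b': node 17→23  → match P5@[58:59]
i=60 'a': node 23→24
i=61 'b': node 24→25  → match P3@[60:61],P6@[57:61]
i=62 'c': node 25→26 ·f
i=63 'b': node 26→8 ·f
i=64 'b': node 8→22 ·f  → match P5@[63:64]
i=65 'd': node 22→1 ·f
i=66 'c': node 1→7 ·f

Result: [[11,3],[16,4],[21,3],[26,1],[26,7],[32,5],[35,3],[39,1],[39,7],[45,2],[48,3],[49,5],[51,3],[51,6],[56,4],[58,3],[59,5],[61,3],[61,6],[64,5]]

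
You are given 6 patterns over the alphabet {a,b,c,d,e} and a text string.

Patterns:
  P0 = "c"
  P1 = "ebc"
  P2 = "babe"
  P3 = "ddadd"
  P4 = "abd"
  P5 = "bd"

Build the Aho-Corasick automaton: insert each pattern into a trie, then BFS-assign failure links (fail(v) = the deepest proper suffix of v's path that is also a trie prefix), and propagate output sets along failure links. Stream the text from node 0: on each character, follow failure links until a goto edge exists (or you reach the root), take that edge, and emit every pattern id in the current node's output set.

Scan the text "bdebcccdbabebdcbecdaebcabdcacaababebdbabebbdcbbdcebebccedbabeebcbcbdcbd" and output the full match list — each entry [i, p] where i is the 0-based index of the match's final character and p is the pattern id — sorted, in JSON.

Build:
Trie (insert patterns):
  0='ε' goto a→14 b→5 c→1 d→9 e→2
  1='c' goto ·  ←P0
  2='e' goto b→3
  3='eb' goto c→4
  4='ebc' goto ·  ←P1
  5='b' goto a→6 d→17
  6='ba' goto b→7
  7='bab' goto e→8
  8='babe' goto ·  ←P2
  9='d' goto d→10
  10='dd' goto a→11
  11='dda' goto d→12
  12='ddad' goto d→13
  13='ddadd' goto ·  ←P3
  14='a' goto b→15
  15='ab' goto d→16
  16='abd' goto ·  ←P4
  17='bd' goto ·  ←P5

BFS fail/out derivation:
  fail(1) 'c': from fail(0)=0 chase 'c': 0 ⇒ 0;  out={0}∪out(0)={0}
  fail(2) 'e': from fail(0)=0 chase 'e': 0 ⇒ 0;  out=∅∪out(0)=∅
  fail(5) 'b': from fail(0)=0 chase 'b': 0 ⇒ 0;  out=∅∪out(0)=∅
  fail(9) 'd': from fail(0)=0 chase 'd': 0 ⇒ 0;  out=∅∪out(0)=∅
  fail(14) 'a': from fail(0)=0 chase 'a': 0 ⇒ 0;  out=∅∪out(0)=∅
  fail(3) 'eb': from fail(2)=0 chase 'b': 0 ⇒ 5;  out=∅∪out(5)=∅
  fail(6) 'ba': from fail(5)=0 chase 'a': 0 ⇒ 14;  out=∅∪out(14)=∅
  fail(10) 'dd': from fail(9)=0 chase 'd': 0 ⇒ 9;  out=∅∪out(9)=∅
  fail(15) 'ab': from fail(14)=0 chase 'b': 0 ⇒ 5;  out=∅∪out(5)=∅
  fail(17) 'bd': from fail(5)=0 chase 'd': 0 ⇒ 9;  out={5}∪out(9)={5}
  fail(4) 'ebc': from fail(3)=5 chase 'c': 5→0 ⇒ 1;  out={1}∪out(1)={0,1}
  fail(7) 'bab': from fail(6)=14 chase 'b': 14 ⇒ 15;  out=∅∪out(15)=∅
  fail(11) 'dda': from fail(10)=9 chase 'a': 9→0 ⇒ 14;  out=∅∪out(14)=∅
  fail(16) 'abd': from fail(15)=5 chase 'd': 5 ⇒ 17;  out={4}∪out(17)={4,5}
  fail(8) 'babe': from fail(7)=15 chase 'e': 15→5→0 ⇒ 2;  out={2}∪out(2)={2}
  fail(12) 'ddad': from fail(11)=14 chase 'd': 14→0 ⇒ 9;  out=∅∪out(9)=∅
  fail(13) 'ddadd': from fail(12)=9 chase 'd': 9 ⇒ 10;  out={3}∪out(10)={3}

Scan:
pos 0 'b': at 5
pos 1 'd': at 17  emit P5@[0:1]
pos 2 'e': at 2 ·f
pos 3 'b': at 3
pos 4 'c': at 4  emit P0@[4:4],P1@[2:4]
pos 5 'c': at 1 ·f  emit P0@[5:5]
pos 6 'c': at 1 ·f  emit P0@[6:6]
pos 7 'd': at 9 ·f
pos 8 'b': at 5 ·f
pos 9 'a': at 6
pos 10 'b': at 7
pos 11 'e': at 8  emit P2@[8:11]
pos 12 'b': at 3 ·f
pos 13 'd': at 17 ·f  emit P5@[12:13]
pos 14 'c': at 1 ·f  emit P0@[14:14]
pos 15 'b': at 5 ·f
pos 16 'e': at 2 ·f
pos 17 'c': at 1 ·f  emit P0@[17:17]
pos 18 'd': at 9 ·f
pos 19 'a': at 14 ·f
pos 20 'e': at 2 ·f
pos 21 'b': at 3
pos 22 'c': at 4  emit P0@[22:22],P1@[20:22]
pos 23 'a': at 14 ·f
pos 24 'b': at 15
pos 25 'd': at 16  emit P4@[23:25],P5@[24:25]
pos 26 'c': at 1 ·f  emit P0@[26:26]
pos 27 'a': at 14 ·f
pos 28 'c': at 1 ·f  emit P0@[28:28]
pos 29 'a': at 14 ·f
pos 30 'a': at 14 ·f
pos 31 'b': at 15
pos 32 'a': at 6 ·f
pos 33 'b': at 7
pos 34 'e': at 8  emit P2@[31:34]
pos 35 'b': at 3 ·f
pos 36 'd': at 17 ·f  emit P5@[35:36]
pos 37 'b': at 5 ·f
pos 38 'a': at 6
pos 39 'b': at 7
pos 40 'e': at 8  emit P2@[37:40]
pos 41 'b': at 3 ·f
pos 42 'b': at 5 ·f
pos 43 'd': at 17  emit P5@[42:43]
pos 44 'c': at 1 ·f  emit P0@[44:44]
pos 45 'b': at 5 ·f
pos 46 'b': at 5 ·f
pos 47 'd': at 17  emit P5@[46:47]
pos 48 'c': at 1 ·f  emit P0@[48:48]
pos 49 'e': at 2 ·f
pos 50 'b': at 3
pos 51 'e': at 2 ·f
pos 52 'b': at 3
pos 53 'c': at 4  emit P0@[53:53],P1@[51:53]
pos 54 'c': at 1 ·f  emit P0@[54:54]
pos 55 'e': at 2 ·f
pos 56 'd': at 9 ·f
pos 57 'b': at 5 ·f
pos 58 'a': at 6
pos 59 'b': at 7
pos 60 'e': at 8  emit P2@[57:60]
pos 61 'e': at 2 ·f
pos 62 'b': at 3
pos 63 'c': at 4  emit P0@[63:63],P1@[61:63]
pos 64 'b': at 5 ·f
pos 65 'c': at 1 ·f  emit P0@[65:65]
pos 66 'b': at 5 ·f
pos 67 'd': at 17  emit P5@[66:67]
pos 68 'c': at 1 ·f  emit P0@[68:68]
pos 69 'b': at 5 ·f
pos 70 'd': at 17  emit P5@[69:70]

All matches (sorted): [[1,5],[4,0],[4,1],[5,0],[6,0],[11,2],[13,5],[14,0],[17,0],[22,0],[22,1],[25,4],[25,5],[26,0],[28,0],[34,2],[36,5],[40,2],[43,5],[44,0],[47,5],[48,0],[53,0],[53,1],[54,0],[60,2],[63,0],[63,1],[65,0],[67,5],[68,0],[70,5]]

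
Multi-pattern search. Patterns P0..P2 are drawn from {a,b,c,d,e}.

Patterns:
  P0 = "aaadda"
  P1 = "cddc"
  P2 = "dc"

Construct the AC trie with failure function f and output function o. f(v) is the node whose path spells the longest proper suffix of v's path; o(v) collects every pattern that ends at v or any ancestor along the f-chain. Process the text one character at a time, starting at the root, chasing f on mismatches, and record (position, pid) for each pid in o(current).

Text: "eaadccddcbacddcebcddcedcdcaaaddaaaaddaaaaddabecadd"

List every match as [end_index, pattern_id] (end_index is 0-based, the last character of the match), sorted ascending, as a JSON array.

Construct AC machine:
Trie nodes:
  0='ε' goto a→1 c→7 d→11
  1='a' goto a→2
  2='aa' goto a→3
  3='aaa' goto d→4
  4='aaad' goto d→5
  5='aaadd' goto a→6
  6='aaadda' goto ·  [P0 ends]
  7='c' goto d→8
  8='cd' goto d→9
  9='cdd' goto c→10
  10='cddc' goto ·  [P1 ends]
  11='d' goto c→12
  12='dc' goto ·  [P2 ends]

Failure links (BFS by depth):
  n1('a'): parent n0 fail=0; on 'a' 0 → fail=0;  out ∅∪∅=∅
  n7('c'): parent n0 fail=0; on 'c' 0 → fail=0;  out ∅∪∅=∅
  n11('d'): parent n0 fail=0; on 'd' 0 → fail=0;  out ∅∪∅=∅
  n2('aa'): parent n1 fail=0; on 'a' 0 → fail=1;  out ∅∪∅=∅
  n8('cd'): parent n7 fail=0; on 'd' 0 → fail=11;  out ∅∪∅=∅
  n12('dc'): parent n11 fail=0; on 'c' 0 → fail=7;  out {2}∪∅={2}
  n3('aaa'): parent n2 fail=1; on 'a' 1 → fail=2;  out ∅∪∅=∅
  n9('cdd'): parent n8 fail=11; on 'd' 11→0 → fail=11;  out ∅∪∅=∅
  n4('aaad'): parent n3 fail=2; on 'd' 2→1→0 → fail=11;  out ∅∪∅=∅
  n10('cddc'): parent n9 fail=11; on 'c' 11 → fail=12;  out {1}∪{2}={1,2}
  n5('aaadd'): parent n4 fail=11; on 'd' 11→0 → fail=11;  out ∅∪∅=∅
  n6('aaadda'): parent n5 fail=11; on 'a' 11→0 → fail=1;  out {0}∪∅={0}

Run:
i=0 'e': node 0→0
i=1 'a': node 0→1
i=2 'a': node 1→2
i=3 'd': node 2→11 (fail-walked)
i=4 'c': node 11→12  emit P2@[3:4]
i=5 'c': node 12→7 (fail-walked)
i=6 'd': node 7→8
i=7 'd': node 8→9
i=8 'c': node 9→10  emit P1@[5:8],P2@[7:8]
i=9 'b': node 10→0 (fail-walked)
i=10 'a': node 0→1
i=11 'c': node 1→7 (fail-walked)
i=12 'd': node 7→8
i=13 'd': node 8→9
i=14 'c': node 9→10  emit P1@[11:14],P2@[13:14]
i=15 'e': node 10→0 (fail-walked)
i=16 'b': node 0→0
i=17 'c': node 0→7
i=18 'd': node 7→8
i=19 'd': node 8→9
i=20 'c': node 9→10  emit P1@[17:20],P2@[19:20]
i=21 'e': node 10→0 (fail-walked)
i=22 'd': node 0→11
i=23 'c': node 11→12  emit P2@[22:23]
i=24 'd': node 12→8 (fail-walked)
i=25 'c': node 8→12 (fail-walked)  emit P2@[24:25]
i=26 'a': node 12→1 (fail-walked)
i=27 'a': node 1→2
i=28 'a': node 2→3
i=29 'd': node 3→4
i=30 'd': node 4→5
i=31 'a': node 5→6  emit P0@[26:31]
i=32 'a': node 6→2 (fail-walked)
i=33 'a': node 2→3
i=34 'a': node 3→3 (fail-walked)
i=35 'd': node 3→4
i=36 'd': node 4→5
i=37 'a': node 5→6  emit P0@[32:37]
i=38 'a': node 6→2 (fail-walked)
i=39 'a': node 2→3
i=40 'a': node 3→3 (fail-walked)
i=41 'd': node 3→4
i=42 'd': node 4→5
i=43 'a': node 5→6  emit P0@[38:43]
i=44 'b': node 6→0 (fail-walked)
i=45 'e': node 0→0
i=46 'c': node 0→7
i=47 'a': node 7→1 (fail-walked)
i=48 'd': node 1→11 (fail-walked)
i=49 'd': node 11→11 (fail-walked)

Result: [[4,2],[8,1],[8,2],[14,1],[14,2],[20,1],[20,2],[23,2],[25,2],[31,0],[37,0],[43,0]]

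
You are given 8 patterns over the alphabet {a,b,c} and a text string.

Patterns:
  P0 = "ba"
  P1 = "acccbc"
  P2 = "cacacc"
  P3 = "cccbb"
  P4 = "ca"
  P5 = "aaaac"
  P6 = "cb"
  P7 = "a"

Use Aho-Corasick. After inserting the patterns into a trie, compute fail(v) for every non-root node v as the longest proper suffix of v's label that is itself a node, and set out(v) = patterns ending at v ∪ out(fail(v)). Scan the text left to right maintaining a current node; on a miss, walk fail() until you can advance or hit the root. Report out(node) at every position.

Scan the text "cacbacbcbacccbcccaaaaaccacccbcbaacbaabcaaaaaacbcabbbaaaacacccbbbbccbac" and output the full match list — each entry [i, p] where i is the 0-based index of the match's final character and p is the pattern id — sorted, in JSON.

Build:
Trie nodes:
  n0 'ε': a→3 b→1 c→9
  n1 'b': a→2
  n2 'ba': ·  [P0 ends]
  n3 'a': a→19 c→4  [P7 ends]
  n4 'ac': c→5
  n5 'acc': c→6
  n6 'accc': b→7
  n7 'acccb': c→8
  n8 'acccbc': ·  [P1 ends]
  n9 'c': a→10 b→23 c→15
  n10 'ca': c→11  [P4 ends]
  n11 'cac': a→12
  n12 'caca': c→13
  n13 'cacac': c→14
  n14 'cacacc': ·  [P2 ends]
  n15 'cc': c→16
  n16 'ccc': b→17
  n17 'cccb': b→18
  n18 'cccbb': ·  [P3 ends]
  n19 'aa': a→20
  n20 'aaa': a→21
  n21 'aaaa': c→22
  n22 'aaaac': ·  [P5 ends]
  n23 'cb': ·  [P6 ends]

BFS fail/out derivation:
  fail(1) 'b': from fail(0)=0 chase 'b': 0 ⇒ 0;  out=∅∪out(0)=∅
  fail(3) 'a': from fail(0)=0 chase 'a': 0 ⇒ 0;  out={7}∪out(0)={7}
  fail(9) 'c': from fail(0)=0 chase 'c': 0 ⇒ 0;  out=∅∪out(0)=∅
  fail(2) 'ba': from fail(1)=0 chase 'a': 0 ⇒ 3;  out={0}∪out(3)={0,7}
  fail(4) 'ac': from fail(3)=0 chase 'c': 0 ⇒ 9;  out=∅∪out(9)=∅
  fail(10) 'ca': from fail(9)=0 chase 'a': 0 ⇒ 3;  out={4}∪out(3)={4,7}
  fail(15) 'cc': from fail(9)=0 chase 'c': 0 ⇒ 9;  out=∅∪out(9)=∅
  fail(19) 'aa': from fail(3)=0 chase 'a': 0 ⇒ 3;  out=∅∪out(3)={7}
  fail(23) 'cb': from fail(9)=0 chase 'b': 0 ⇒ 1;  out={6}∪out(1)={6}
  fail(5) 'acc': from fail(4)=9 chase 'c': 9 ⇒ 15;  out=∅∪out(15)=∅
  fail(11) 'cac': from fail(10)=3 chase 'c': 3 ⇒ 4;  out=∅∪out(4)=∅
  fail(16) 'ccc': from fail(15)=9 chase 'c': 9 ⇒ 15;  out=∅∪out(15)=∅
  fail(20) 'aaa': from fail(19)=3 chase 'a': 3 ⇒ 19;  out=∅∪out(19)={7}
  fail(6) 'accc': from fail(5)=15 chase 'c': 15 ⇒ 16;  out=∅∪out(16)=∅
  fail(12) 'caca': from fail(11)=4 chase 'a': 4→9 ⇒ 10;  out=∅∪out(10)={4,7}
  fail(17) 'cccb': from fail(16)=15 chase 'b': 15→9 ⇒ 23;  out=∅∪out(23)={6}
  fail(21) 'aaaa': from fail(20)=19 chase 'a': 19 ⇒ 20;  out=∅∪out(20)={7}
  fail(7) 'acccb': from fail(6)=16 chase 'b': 16 ⇒ 17;  out=∅∪out(17)={6}
  fail(13) 'cacac': from fail(12)=10 chase 'c': 10 ⇒ 11;  out=∅∪out(11)=∅
  fail(18) 'cccbb': from fail(17)=23 chase 'b': 23→1→0 ⇒ 1;  out={3}∪out(1)={3}
  fail(22) 'aaaac': from fail(21)=20 chase 'c': 20→19→3 ⇒ 4;  out={5}∪out(4)={5}
  fail(8) 'acccbc': from fail(7)=17 chase 'c': 17→23→1→0 ⇒ 9;  out={1}∪out(9)={1}
  fail(14) 'cacacc': from fail(13)=11 chase 'c': 11→4 ⇒ 5;  out={2}∪out(5)={2}

Scan:
[0] read 'c'  n0⇒n9
[1] read 'a'  n9⇒n10  emit P4@[0:1],P7@[1:1]
[2] read 'c'  n10⇒n11
[3] read 'b'  n11⇒n23 (via fail)  emit P6@[2:3]
[4] read 'a'  n23⇒n2 (via fail)  emit P0@[3:4],P7@[4:4]
[5] read 'c'  n2⇒n4 (via fail)
[6] read 'b'  n4⇒n23 (via fail)  emit P6@[5:6]
[7] read 'c'  n23⇒n9 (via fail)
[8] read 'b'  n9⇒n23  emit P6@[7:8]
[9] read 'a'  n23⇒n2 (via fail)  emit P0@[8:9],P7@[9:9]
[10] read 'c'  n2⇒n4 (via fail)
[11] read 'c'  n4⇒n5
[12] read 'c'  n5⇒n6
[13] read 'b'  n6⇒n7  emit P6@[12:13]
[14] read 'c'  n7⇒n8  emit P1@[9:14]
[15] read 'c'  n8⇒n15 (via fail)
[16] read 'c'  n15⇒n16
[17] read 'a'  n16⇒n10 (via fail)  emit P4@[16:17],P7@[17:17]
[18] read 'a'  n10⇒n19 (via fail)  emit P7@[18:18]
[19] read 'a'  n19⇒n20  emit P7@[19:19]
[20] read 'a'  n20⇒n21  emit P7@[20:20]
[21] read 'a'  n21⇒n21 (via fail)  emit P7@[21:21]
[22] read 'c'  n21⇒n22  emit P5@[18:22]
[23] read 'c'  n22⇒n5 (via fail)
[24] read 'a'  n5⇒n10 (via fail)  emit P4@[23:24],P7@[24:24]
[25] read 'c'  n10⇒n11
[26] read 'c'  n11⇒n5 (via fail)
[27] read 'c'  n5⇒n6
[28] read 'b'  n6⇒n7  emit P6@[27:28]
[29] read 'c'  n7⇒n8  emit P1@[24:29]
[30] read 'b'  n8⇒n23 (via fail)  emit P6@[29:30]
[31] read 'a'  n23⇒n2 (via fail)  emit P0@[30:31],P7@[31:31]
[32] read 'a'  n2⇒n19 (via fail)  emit P7@[32:32]
[33] read 'c'  n19⇒n4 (via fail)
[34] read 'b'  n4⇒n23 (via fail)  emit P6@[33:34]
[35] read 'a'  n23⇒n2 (via fail)  emit P0@[34:35],P7@[35:35]
[36] read 'a'  n2⇒n19 (via fail)  emit P7@[36:36]
[37] read 'b'  n19⇒n1 (via fail)
[38] read 'c'  n1⇒n9 (via fail)
[39] read 'a'  n9⇒n10  emit P4@[38:39],P7@[39:39]
[40] read 'a'  n10⇒n19 (via fail)  emit P7@[40:40]
[41] read 'a'  n19⇒n20  emit P7@[41:41]
[42] read 'a'  n20⇒n21  emit P7@[42:42]
[43] read 'a'  n21⇒n21 (via fail)  emit P7@[43:43]
[44] read 'a'  n21⇒n21 (via fail)  emit P7@[44:44]
[45] read 'c'  n21⇒n22  emit P5@[41:45]
[46] read 'b'  n22⇒n23 (via fail)  emit P6@[45:46]
[47] read 'c'  n23⇒n9 (via fail)
[48] read 'a'  n9⇒n10  emit P4@[47:48],P7@[48:48]
[49] read 'b'  n10⇒n1 (via fail)
[50] read 'b'  n1⇒n1 (via fail)
[51] read 'b'  n1⇒n1 (via fail)
[52] read 'a'  n1⇒n2  emit P0@[51:52],P7@[52:52]
[53] read 'a'  n2⇒n19 (via fail)  emit P7@[53:53]
[54] read 'a'  n19⇒n20  emit P7@[54:54]
[55] read 'a'  n20⇒n21  emit P7@[55:55]
[56] read 'c'  n21⇒n22  emit P5@[52:56]
[57] read 'a'  n22⇒n10 (via fail)  emit P4@[56:57],P7@[57:57]
[58] read 'c'  n10⇒n11
[59] read 'c'  n11⇒n5 (via fail)
[60] read 'c'  n5⇒n6
[61] read 'b'  n6⇒n7  emit P6@[60:61]
[62] read 'b'  n7⇒n18 (via fail)  emit P3@[58:62]
[63] read 'b'  n18⇒n1 (via fail)
[64] read 'b'  n1⇒n1 (via fail)
[65] read 'c'  n1⇒n9 (via fail)
[66] read 'c'  n9⇒n15
[67] read 'b'  n15⇒n23 (via fail)  emit P6@[66:67]
[68] read 'a'  n23⇒n2 (via fail)  emit P0@[67:68],P7@[68:68]
[69] read 'c'  n2⇒n4 (via fail)

Matches: [[1,4],[1,7],[3,6],[4,0],[4,7],[6,6],[8,6],[9,0],[9,7],[13,6],[14,1],[17,4],[17,7],[18,7],[19,7],[20,7],[21,7],[22,5],[24,4],[24,7],[28,6],[29,1],[30,6],[31,0],[31,7],[32,7],[34,6],[35,0],[35,7],[36,7],[39,4],[39,7],[40,7],[41,7],[42,7],[43,7],[44,7],[45,5],[46,6],[48,4],[48,7],[52,0],[52,7],[53,7],[54,7],[55,7],[56,5],[57,4],[57,7],[61,6],[62,3],[67,6],[68,0],[68,7]]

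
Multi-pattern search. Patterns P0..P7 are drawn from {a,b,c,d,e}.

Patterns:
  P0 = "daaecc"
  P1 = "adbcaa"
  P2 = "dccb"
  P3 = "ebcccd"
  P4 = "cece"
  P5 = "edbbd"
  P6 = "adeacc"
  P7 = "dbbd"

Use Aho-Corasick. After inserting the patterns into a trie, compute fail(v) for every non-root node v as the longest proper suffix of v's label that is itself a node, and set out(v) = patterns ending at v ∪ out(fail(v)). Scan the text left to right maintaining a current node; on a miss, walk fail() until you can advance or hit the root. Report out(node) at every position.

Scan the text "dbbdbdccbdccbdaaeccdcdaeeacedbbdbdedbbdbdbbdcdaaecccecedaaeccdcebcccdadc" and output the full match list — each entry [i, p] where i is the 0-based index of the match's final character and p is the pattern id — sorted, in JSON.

Construct AC machine:
Trie (insert patterns):
  0='ε' goto a→7 c→22 d→1 e→16
  1='d' goto a→2 b→34 c→13
  2='da' goto a→3
  3='daa' goto e→4
  4='daae' goto c→5
  5='daaec' goto c→6
  6='daaecc' goto ·  ←P0
  7='a' goto d→8
  8='ad' goto b→9 e→30
  9='adb' goto c→10
  10='adbc' goto a→11
  11='adbca' goto a→12
  12='adbcaa' goto ·  ←P1
  13='dc' goto c→14
  14='dcc' goto b→15
  15='dccb' goto ·  ←P2
  16='e' goto b→17 d→26
  17='eb' goto c→18
  18='ebc' goto c→19
  19='ebcc' goto c→20
  20='ebccc' goto d→21
  21='ebcccd' goto ·  ←P3
  22='c' goto e→23
  23='ce' goto c→24
  24='cec' goto e→25
  25='cece' goto ·  ←P4
  26='ed' goto b→27
  27='edb' goto b→28
  28='edbb' goto d→29
  29='edbbd' goto ·  ←P5
  30='ade' goto a→31
  31='adea' goto c→32
  32='adeac' goto c→33
  33='adeacc' goto ·  ←P6
  34='db' goto b→35
  35='dbb' goto d→36
  36='dbbd' goto ·  ←P7

Failure links (BFS by depth):
  fail(1) 'd': from fail(0)=0 chase 'd': 0 ⇒ 0;  out=∅∪out(0)=∅
  fail(7) 'a': from fail(0)=0 chase 'a': 0 ⇒ 0;  out=∅∪out(0)=∅
  fail(16) 'e': from fail(0)=0 chase 'e': 0 ⇒ 0;  out=∅∪out(0)=∅
  fail(22) 'c': from fail(0)=0 chase 'c': 0 ⇒ 0;  out=∅∪out(0)=∅
  fail(2) 'da': from fail(1)=0 chase 'a': 0 ⇒ 7;  out=∅∪out(7)=∅
  fail(8) 'ad': from fail(7)=0 chase 'd': 0 ⇒ 1;  out=∅∪out(1)=∅
  fail(13) 'dc': from fail(1)=0 chase 'c': 0 ⇒ 22;  out=∅∪out(22)=∅
  fail(17) 'eb': from fail(16)=0 chase 'b': 0 ⇒ 0;  out=∅∪out(0)=∅
  fail(23) 'ce': from fail(22)=0 chase 'e': 0 ⇒ 16;  out=∅∪out(16)=∅
  fail(26) 'ed': from fail(16)=0 chase 'd': 0 ⇒ 1;  out=∅∪out(1)=∅
  fail(34) 'db': from fail(1)=0 chase 'b': 0 ⇒ 0;  out=∅∪out(0)=∅
  fail(3) 'daa': from fail(2)=7 chase 'a': 7→0 ⇒ 7;  out=∅∪out(7)=∅
  fail(9) 'adb': from fail(8)=1 chase 'b': 1 ⇒ 34;  out=∅∪out(34)=∅
  fail(14) 'dcc': from fail(13)=22 chase 'c': 22→0 ⇒ 22;  out=∅∪out(22)=∅
  fail(18) 'ebc': from fail(17)=0 chase 'c': 0 ⇒ 22;  out=∅∪out(22)=∅
  fail(24) 'cec': from fail(23)=16 chase 'c': 16→0 ⇒ 22;  out=∅∪out(22)=∅
  fail(27) 'edb': from fail(26)=1 chase 'b': 1 ⇒ 34;  out=∅∪out(34)=∅
  fail(30) 'ade': from fail(8)=1 chase 'e': 1→0 ⇒ 16;  out=∅∪out(16)=∅
  fail(35) 'dbb': from fail(34)=0 chase 'b': 0 ⇒ 0;  out=∅∪out(0)=∅
  fail(4) 'daae': from fail(3)=7 chase 'e': 7→0 ⇒ 16;  out=∅∪out(16)=∅
  fail(10) 'adbc': from fail(9)=34 chase 'c': 34→0 ⇒ 22;  out=∅∪out(22)=∅
  fail(15) 'dccb': from fail(14)=22 chase 'b': 22→0 ⇒ 0;  out={2}∪out(0)={2}
  fail(19) 'ebcc': from fail(18)=22 chase 'c': 22→0 ⇒ 22;  out=∅∪out(22)=∅
  fail(25) 'cece': from fail(24)=22 chase 'e': 22 ⇒ 23;  out={4}∪out(23)={4}
  fail(28) 'edbb': from fail(27)=34 chase 'b': 34 ⇒ 35;  out=∅∪out(35)=∅
  fail(31) 'adea': from fail(30)=16 chase 'a': 16→0 ⇒ 7;  out=∅∪out(7)=∅
  fail(36) 'dbbd': from fail(35)=0 chase 'd': 0 ⇒ 1;  out={7}∪out(1)={7}
  fail(5) 'daaec': from fail(4)=16 chase 'c': 16→0 ⇒ 22;  out=∅∪out(22)=∅
  fail(11) 'adbca': from fail(10)=22 chase 'a': 22→0 ⇒ 7;  out=∅∪out(7)=∅
  fail(20) 'ebccc': from fail(19)=22 chase 'c': 22→0 ⇒ 22;  out=∅∪out(22)=∅
  fail(29) 'edbbd': from fail(28)=35 chase 'd': 35 ⇒ 36;  out={5}∪out(36)={5,7}
  fail(32) 'adeac': from fail(31)=7 chase 'c': 7→0 ⇒ 22;  out=∅∪out(22)=∅
  fail(6) 'daaecc': from fail(5)=22 chase 'c': 22→0 ⇒ 22;  out={0}∪out(22)={0}
  fail(12) 'adbcaa': from fail(11)=7 chase 'a': 7→0 ⇒ 7;  out={1}∪out(7)={1}
  fail(21) 'ebcccd': from fail(20)=22 chase 'd': 22→0 ⇒ 1;  out={3}∪out(1)={3}
  fail(33) 'adeacc': from fail(32)=22 chase 'c': 22→0 ⇒ 22;  out={6}∪out(22)={6}

Run:
[0] read 'd'  n0⇒n1
[1] read 'b'  n1⇒n34
[2] read 'b'  n34⇒n35
[3] read 'd'  n35⇒n36  emit P7@[0:3]
[4] read 'b'  n36⇒n34 (fail-walked)
[5] read 'd'  n34⇒n1 (fail-walked)
[6] read 'c'  n1⇒n13
[7] read 'c'  n13⇒n14
[8] read 'b'  n14⇒n15  emit P2@[5:8]
[9] read 'd'  n15⇒n1 (fail-walked)
[10] read 'c'  n1⇒n13
[11] read 'c'  n13⇒n14
[12] read 'b'  n14⇒n15  emit P2@[9:12]
[13] read 'd'  n15⇒n1 (fail-walked)
[14] read 'a'  n1⇒n2
[15] read 'a'  n2⇒n3
[16] read 'e'  n3⇒n4
[17] read 'c'  n4⇒n5
[18] read 'c'  n5⇒n6  emit P0@[13:18]
[19] read 'd'  n6⇒n1 (fail-walked)
[20] read 'c'  n1⇒n13
[21] read 'd'  n13⇒n1 (fail-walked)
[22] read 'a'  n1⇒n2
[23] read 'e'  n2⇒n16 (fail-walked)
[24] read 'e'  n16⇒n16 (fail-walked)
[25] read 'a'  n16⇒n7 (fail-walked)
[26] read 'c'  n7⇒n22 (fail-walked)
[27] read 'e'  n22⇒n23
[28] read 'd'  n23⇒n26 (fail-walked)
[29] read 'b'  n26⇒n27
[30] read 'b'  n27⇒n28
[31] read 'd'  n28⇒n29  emit P5@[27:31],P7@[28:31]
[32] read 'b'  n29⇒n34 (fail-walked)
[33] read 'd'  n34⇒n1 (fail-walked)
[34] read 'e'  n1⇒n16 (fail-walked)
[35] read 'd'  n16⇒n26
[36] read 'b'  n26⇒n27
[37] read 'b'  n27⇒n28
[38] read 'd'  n28⇒n29  emit P5@[34:38],P7@[35:38]
[39] read 'b'  n29⇒n34 (fail-walked)
[40] read 'd'  n34⇒n1 (fail-walked)
[41] read 'b'  n1⇒n34
[42] read 'b'  n34⇒n35
[43] read 'd'  n35⇒n36  emit P7@[40:43]
[44] read 'c'  n36⇒n13 (fail-walked)
[45] read 'd'  n13⇒n1 (fail-walked)
[46] read 'a'  n1⇒n2
[47] read 'a'  n2⇒n3
[48] read 'e'  n3⇒n4
[49] read 'c'  n4⇒n5
[50] read 'c'  n5⇒n6  emit P0@[45:50]
[51] read 'c'  n6⇒n22 (fail-walked)
[52] read 'e'  n22⇒n23
[53] read 'c'  n23⇒n24
[54] read 'e'  n24⇒n25  emit P4@[51:54]
[55] read 'd'  n25⇒n26 (fail-walked)
[56] read 'a'  n26⇒n2 (fail-walked)
[57] read 'a'  n2⇒n3
[58] read 'e'  n3⇒n4
[59] read 'c'  n4⇒n5
[60] read 'c'  n5⇒n6  emit P0@[55:60]
[61] read 'd'  n6⇒n1 (fail-walked)
[62] read 'c'  n1⇒n13
[63] read 'e'  n13⇒n23 (fail-walked)
[64] read 'b'  n23⇒n17 (fail-walked)
[65] read 'c'  n17⇒n18
[66] read 'c'  n18⇒n19
[67] read 'c'  n19⇒n20
[68] read 'd'  n20⇒n21  emit P3@[63:68]
[69] read 'a'  n21⇒n2 (fail-walked)
[70] read 'd'  n2⇒n8 (fail-walked)
[71] read 'c'  n8⇒n13 (fail-walked)

Matches: [[3,7],[8,2],[12,2],[18,0],[31,5],[31,7],[38,5],[38,7],[43,7],[50,0],[54,4],[60,0],[68,3]]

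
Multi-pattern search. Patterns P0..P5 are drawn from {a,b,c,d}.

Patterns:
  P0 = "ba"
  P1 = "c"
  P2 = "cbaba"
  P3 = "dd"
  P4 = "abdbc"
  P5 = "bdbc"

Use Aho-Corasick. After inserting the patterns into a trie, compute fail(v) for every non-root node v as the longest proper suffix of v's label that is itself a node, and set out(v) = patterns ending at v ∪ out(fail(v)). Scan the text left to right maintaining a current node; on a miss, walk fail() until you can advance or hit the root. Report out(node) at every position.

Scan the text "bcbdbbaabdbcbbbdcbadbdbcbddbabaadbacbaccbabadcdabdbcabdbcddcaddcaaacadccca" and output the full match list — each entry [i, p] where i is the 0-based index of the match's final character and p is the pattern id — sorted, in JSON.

Construct AC machine:
Trie nodes:
  0='ε' goto a→10 b→1 c→3 d→8
  1='b' goto a→2 d→15
  2='ba' goto ·  [P0 ends]
  3='c' goto b→4  [P1 ends]
  4='cb' goto a→5
  5='cba' goto b→6
  6='cbab' goto a→7
  7='cbaba' goto ·  [P2 ends]
  8='d' goto d→9
  9='dd' goto ·  [P3 ends]
  10='a' goto b→11
  11='ab' goto d→12
  12='abd' goto b→13
  13='abdb' goto c→14
  14='abdbc' goto ·  [P4 ends]
  15='bd' goto b→16
  16='bdb' goto c→17
  17='bdbc' goto ·  [P5 ends]

BFS fail/out derivation:
  fail(1) 'b': from fail(0)=0 chase 'b': 0 ⇒ 0;  out=∅∪out(0)=∅
  fail(3) 'c': from fail(0)=0 chase 'c': 0 ⇒ 0;  out={1}∪out(0)={1}
  fail(8) 'd': from fail(0)=0 chase 'd': 0 ⇒ 0;  out=∅∪out(0)=∅
  fail(10) 'a': from fail(0)=0 chase 'a': 0 ⇒ 0;  out=∅∪out(0)=∅
  fail(2) 'ba': from fail(1)=0 chase 'a': 0 ⇒ 10;  out={0}∪out(10)={0}
  fail(4) 'cb': from fail(3)=0 chase 'b': 0 ⇒ 1;  out=∅∪out(1)=∅
  fail(9) 'dd': from fail(8)=0 chase 'd': 0 ⇒ 8;  out={3}∪out(8)={3}
  fail(11) 'ab': from fail(10)=0 chase 'b': 0 ⇒ 1;  out=∅∪out(1)=∅
  fail(15) 'bd': from fail(1)=0 chase 'd': 0 ⇒ 8;  out=∅∪out(8)=∅
  fail(5) 'cba': from fail(4)=1 chase 'a': 1 ⇒ 2;  out=∅∪out(2)={0}
  fail(12) 'abd': from fail(11)=1 chase 'd': 1 ⇒ 15;  out=∅∪out(15)=∅
  fail(16) 'bdb': from fail(15)=8 chase 'b': 8→0 ⇒ 1;  out=∅∪out(1)=∅
  fail(6) 'cbab': from fail(5)=2 chase 'b': 2→10 ⇒ 11;  out=∅∪out(11)=∅
  fail(13) 'abdb': from fail(12)=15 chase 'b': 15 ⇒ 16;  out=∅∪out(16)=∅
  fail(17) 'bdbc': from fail(16)=1 chase 'c': 1→0 ⇒ 3;  out={5}∪out(3)={1,5}
  fail(7) 'cbaba': from fail(6)=11 chase 'a': 11→1 ⇒ 2;  out={2}∪out(2)={0,2}
  fail(14) 'abdbc': from fail(13)=16 chase 'c': 16 ⇒ 17;  out={4}∪out(17)={1,4,5}

Text stream:
i=0 'b': node 0→1
i=1 'c': node 1→3 (via fail)  emit P1@[1:1]
i=2 'b': node 3→4
i=3 'd': node 4→15 (via fail)
i=4 'b': node 15→16
i=5 'b': node 16→1 (via fail)
i=6 'a': node 1→2  emit P0@[5:6]
i=7 'a': node 2→10 (via fail)
i=8 'b': node 10→11
i=9 'd': node 11→12
i=10 'b': node 12→13
i=11 'c': node 13→14  emit P1@[11:11],P4@[7:11],P5@[8:11]
i=12 'b': node 14→4 (via fail)
i=13 'b': node 4→1 (via fail)
i=14 'b': node 1→1 (via fail)
i=15 'd': node 1→15
i=16 'c': node 15→3 (via fail)  emit P1@[16:16]
i=17 'b': node 3→4
i=18 'a': node 4→5  emit P0@[17:18]
i=19 'd': node 5→8 (via fail)
i=20 'b': node 8→1 (via fail)
i=21 'd': node 1→15
i=22 'b': node 15→16
i=23 'c': node 16→17  emit P1@[23:23],P5@[20:23]
i=24 'b': node 17→4 (via fail)
i=25 'd': node 4→15 (via fail)
i=26 'd': node 15→9 (via fail)  emit P3@[25:26]
i=27 'b': node 9→1 (via fail)
i=28 'a': node 1→2  emit P0@[27:28]
i=29 'b': node 2→11 (via fail)
i=30 'a': node 11→2 (via fail)  emit P0@[29:30]
i=31 'a': node 2→10 (via fail)
i=32 'd': node 10→8 (via fail)
i=33 'b': node 8→1 (via fail)
i=34 'a': node 1→2  emit P0@[33:34]
i=35 'c': node 2→3 (via fail)  emit P1@[35:35]
i=36 'b': node 3→4
i=37 'a': node 4→5  emit P0@[36:37]
i=38 'c': node 5→3 (via fail)  emit P1@[38:38]
i=39 'c': node 3→3 (via fail)  emit P1@[39:39]
i=40 'b': node 3→4
i=41 'a': node 4→5  emit P0@[40:41]
i=42 'b': node 5→6
i=43 'a': node 6→7  emit P0@[42:43],P2@[39:43]
i=44 'd': node 7→8 (via fail)
i=45 'c': node 8→3 (via fail)  emit P1@[45:45]
i=46 'd': node 3→8 (via fail)
i=47 'a': node 8→10 (via fail)
i=48 'b': node 10→11
i=49 'd': node 11→12
i=50 'b': node 12→13
i=51 'c': node 13→14  emit P1@[51:51],P4@[47:51],P5@[48:51]
i=52 'a': node 14→10 (via fail)
i=53 'b': node 10→11
i=54 'd': node 11→12
i=55 'b': node 12→13
i=56 'c': node 13→14  emit P1@[56:56],P4@[52:56],P5@[53:56]
i=57 'd': node 14→8 (via fail)
i=58 'd': node 8→9  emit P3@[57:58]
i=59 'c': node 9→3 (via fail)  emit P1@[59:59]
i=60 'a': node 3→10 (via fail)
i=61 'd': node 10→8 (via fail)
i=62 'd': node 8→9  emit P3@[61:62]
i=63 'c': node 9→3 (via fail)  emit P1@[63:63]
i=64 'a': node 3→10 (via fail)
i=65 'a': node 10→10 (via fail)
i=66 'a': node 10→10 (via fail)
i=67 'c': node 10→3 (via fail)  emit P1@[67:67]
i=68 'a': node 3→10 (via fail)
i=69 'd': node 10→8 (via fail)
i=70 'c': node 8→3 (via fail)  emit P1@[70:70]
i=71 'c': node 3→3 (via fail)  emit P1@[71:71]
i=72 'c': node 3→3 (via fail)  emit P1@[72:72]
i=73 'a': node 3→10 (via fail)

Matches: [[1,1],[6,0],[11,1],[11,4],[11,5],[16,1],[18,0],[23,1],[23,5],[26,3],[28,0],[30,0],[34,0],[35,1],[37,0],[38,1],[39,1],[41,0],[43,0],[43,2],[45,1],[51,1],[51,4],[51,5],[56,1],[56,4],[56,5],[58,3],[59,1],[62,3],[63,1],[67,1],[70,1],[71,1],[72,1]]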